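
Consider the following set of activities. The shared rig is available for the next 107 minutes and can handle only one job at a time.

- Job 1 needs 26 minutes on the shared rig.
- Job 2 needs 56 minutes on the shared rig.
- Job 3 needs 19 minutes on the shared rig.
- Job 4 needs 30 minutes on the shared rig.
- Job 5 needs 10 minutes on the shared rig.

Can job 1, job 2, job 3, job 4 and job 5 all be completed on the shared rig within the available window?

No

Running back to back, the jobs need 26 + 56 + 19 + 30 + 10 = 141 minutes on the shared rig.
Since 141 > 107, they cannot all fit.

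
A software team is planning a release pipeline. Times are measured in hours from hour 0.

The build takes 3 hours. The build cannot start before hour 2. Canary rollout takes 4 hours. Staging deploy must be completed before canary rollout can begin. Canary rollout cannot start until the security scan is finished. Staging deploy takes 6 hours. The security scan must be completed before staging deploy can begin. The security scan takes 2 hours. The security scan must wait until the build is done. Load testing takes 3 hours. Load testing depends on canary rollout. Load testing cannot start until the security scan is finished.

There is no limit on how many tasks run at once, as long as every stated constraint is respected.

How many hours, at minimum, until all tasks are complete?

After its own release at hour 2, the build can start at hour 2 and finishes at hour 5.
The security scan cannot begin until the build (finishes hour 5). It runs from hour 5 to 5 + 2 = hour 7.
Staging deploy waits on the security scan (finishes hour 7), so it starts at hour 7 and finishes at 7 + 6 = hour 13.
For canary rollout: staging deploy (finishes hour 13); the security scan (finishes hour 7). Taking the maximum gives a start of hour 13, and it finishes at 13 + 4 = hour 17.
Load testing needs all of canary rollout (finishes hour 17); the security scan (finishes hour 7). That puts its earliest start at hour 17; it finishes at 17 + 3 = hour 20.
All tasks are finished once the last one completes. Finish times: The build at 5, The security scan at 7, Staging deploy at 13, Canary rollout at 17, Load testing at 20. The latest is hour 20.

20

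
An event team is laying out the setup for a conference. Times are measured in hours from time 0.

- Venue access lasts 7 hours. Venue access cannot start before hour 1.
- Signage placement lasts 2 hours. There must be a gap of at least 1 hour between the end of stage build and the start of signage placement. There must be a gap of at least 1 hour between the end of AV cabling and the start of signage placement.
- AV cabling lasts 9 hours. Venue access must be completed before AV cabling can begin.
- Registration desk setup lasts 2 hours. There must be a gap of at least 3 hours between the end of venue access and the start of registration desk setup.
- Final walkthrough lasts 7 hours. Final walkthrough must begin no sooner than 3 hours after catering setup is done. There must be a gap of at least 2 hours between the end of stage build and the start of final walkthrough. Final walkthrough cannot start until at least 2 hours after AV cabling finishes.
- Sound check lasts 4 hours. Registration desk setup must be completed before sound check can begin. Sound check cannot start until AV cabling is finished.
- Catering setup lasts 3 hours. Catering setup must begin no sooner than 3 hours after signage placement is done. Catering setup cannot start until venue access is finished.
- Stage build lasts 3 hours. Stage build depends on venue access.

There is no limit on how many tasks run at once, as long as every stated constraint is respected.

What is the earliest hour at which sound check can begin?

17

Venue access waits on its own release at hour 1, so it starts at hour 1 and finishes at 1 + 7 = hour 8.
Registration desk setup cannot begin until venue access (finishes hour 8, plus 3-hour gap → hour 11). It runs from hour 11 to 11 + 2 = hour 13.
AV cabling waits on venue access (finishes hour 8), so it starts at hour 8 and finishes at 8 + 9 = hour 17.
Sound check waits on registration desk setup (finishes hour 13); AV cabling (finishes hour 17). The latest of these is hour 17, which is the earliest sound check can start.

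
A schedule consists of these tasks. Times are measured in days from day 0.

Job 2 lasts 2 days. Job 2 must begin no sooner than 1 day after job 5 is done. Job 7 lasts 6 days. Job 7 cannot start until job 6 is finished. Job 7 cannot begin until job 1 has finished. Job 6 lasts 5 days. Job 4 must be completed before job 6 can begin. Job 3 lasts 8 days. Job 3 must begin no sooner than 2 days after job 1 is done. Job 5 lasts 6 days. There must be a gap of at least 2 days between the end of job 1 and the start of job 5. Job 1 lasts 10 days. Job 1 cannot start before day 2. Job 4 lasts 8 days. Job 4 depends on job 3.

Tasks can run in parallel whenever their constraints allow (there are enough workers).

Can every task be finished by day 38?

After its own release at day 2, job 1 can start at day 2 and finishes at day 12.
Job 5 waits on job 1 (finishes day 12, plus 2-day gap → day 14), so it starts at day 14 and finishes at 14 + 6 = day 20.
After job 5 (finishes day 20, plus 1-day gap → day 21), job 2 can start at day 21 and finishes at day 23.
Job 3 waits on job 1 (finishes day 12, plus 2-day gap → day 14), so it starts at day 14 and finishes at 14 + 8 = day 22.
Job 4 cannot begin until job 3 (finishes day 22). It runs from day 22 to 22 + 8 = day 30.
After job 4 (finishes day 30), job 6 can start at day 30 and finishes at day 35.
Job 7 cannot start until job 6 (finishes day 35); job 1 (finishes day 12). The controlling bound is day 35, so job 7 finishes at 35 + 6 = day 41.
The earliest everything can be done is day 41, which is after the deadline of 38, so it is not possible.

No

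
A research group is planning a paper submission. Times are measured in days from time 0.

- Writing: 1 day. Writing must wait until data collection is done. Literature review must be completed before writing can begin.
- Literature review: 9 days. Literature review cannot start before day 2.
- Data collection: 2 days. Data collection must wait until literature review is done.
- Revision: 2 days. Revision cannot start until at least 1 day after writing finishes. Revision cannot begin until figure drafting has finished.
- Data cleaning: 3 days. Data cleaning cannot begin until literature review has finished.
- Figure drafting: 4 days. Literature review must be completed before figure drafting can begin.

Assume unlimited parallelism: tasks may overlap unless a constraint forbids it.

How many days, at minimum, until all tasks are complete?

Literature review cannot begin until its own release at day 2. It runs from day 2 to 2 + 9 = day 11.
Figure drafting cannot begin until literature review (finishes day 11). It runs from day 11 to 11 + 4 = day 15.
Data cleaning waits on literature review (finishes day 11), so it starts at day 11 and finishes at 11 + 3 = day 14.
Data collection cannot begin until literature review (finishes day 11). It runs from day 11 to 11 + 2 = day 13.
Writing has to wait for data collection (finishes day 13); literature review (finishes day 11). The latest of these is day 13, so writing runs day 13 to 13 + 1 = day 14.
Revision has to wait for writing (finishes day 14, plus 1-day gap → day 15); figure drafting (finishes day 15). The latest of these is day 15, so revision runs day 15 to 15 + 2 = day 17.
All tasks are finished once the last one completes. Finish times: Literature review at 11, Data collection at 13, Data cleaning at 14, Figure drafting at 15, Writing at 14, Revision at 17. The latest is day 17.

17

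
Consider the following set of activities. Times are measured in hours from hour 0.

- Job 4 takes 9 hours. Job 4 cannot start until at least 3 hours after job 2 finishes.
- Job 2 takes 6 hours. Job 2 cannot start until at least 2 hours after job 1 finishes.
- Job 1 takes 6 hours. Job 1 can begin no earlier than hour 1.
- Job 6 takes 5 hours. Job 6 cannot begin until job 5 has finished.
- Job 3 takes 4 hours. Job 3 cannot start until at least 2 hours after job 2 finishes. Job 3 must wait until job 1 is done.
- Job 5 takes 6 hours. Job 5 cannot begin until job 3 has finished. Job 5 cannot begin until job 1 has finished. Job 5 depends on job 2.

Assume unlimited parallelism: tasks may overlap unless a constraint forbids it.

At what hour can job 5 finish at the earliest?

27

After its own release at hour 1, job 1 can start at hour 1 and finishes at hour 7.
Job 2 cannot begin until job 1 (finishes hour 7, plus 2-hour gap → hour 9). It runs from hour 9 to 9 + 6 = hour 15.
Job 3 needs all of job 2 (finishes hour 15, plus 2-hour gap → hour 17); job 1 (finishes hour 7). That puts its earliest start at hour 17; it finishes at 17 + 4 = hour 21.
Job 5 has to wait for job 3 (finishes hour 21); job 1 (finishes hour 7); job 2 (finishes hour 15). The latest of these is hour 21, so job 5 runs hour 21 to 21 + 6 = hour 27.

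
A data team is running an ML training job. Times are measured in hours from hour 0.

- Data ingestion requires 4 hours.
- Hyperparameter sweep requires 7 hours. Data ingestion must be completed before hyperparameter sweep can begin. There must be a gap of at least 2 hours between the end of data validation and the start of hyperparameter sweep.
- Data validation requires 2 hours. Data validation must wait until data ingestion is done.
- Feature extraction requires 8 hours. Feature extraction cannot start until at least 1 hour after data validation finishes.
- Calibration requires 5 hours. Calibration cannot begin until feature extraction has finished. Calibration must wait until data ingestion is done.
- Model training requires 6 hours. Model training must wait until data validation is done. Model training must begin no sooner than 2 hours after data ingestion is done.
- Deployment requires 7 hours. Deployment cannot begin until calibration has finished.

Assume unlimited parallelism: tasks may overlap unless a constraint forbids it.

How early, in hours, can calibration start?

15

Data ingestion can start immediately at hour 0; it finishes at hour 4.
Data validation waits on data ingestion (finishes hour 4), so it starts at hour 4 and finishes at 4 + 2 = hour 6.
Feature extraction waits on data validation (finishes hour 6, plus 1-hour gap → hour 7), so it starts at hour 7 and finishes at 7 + 8 = hour 15.
Calibration waits on feature extraction (finishes hour 15); data ingestion (finishes hour 4). The latest of these is hour 15, which is the earliest calibration can start.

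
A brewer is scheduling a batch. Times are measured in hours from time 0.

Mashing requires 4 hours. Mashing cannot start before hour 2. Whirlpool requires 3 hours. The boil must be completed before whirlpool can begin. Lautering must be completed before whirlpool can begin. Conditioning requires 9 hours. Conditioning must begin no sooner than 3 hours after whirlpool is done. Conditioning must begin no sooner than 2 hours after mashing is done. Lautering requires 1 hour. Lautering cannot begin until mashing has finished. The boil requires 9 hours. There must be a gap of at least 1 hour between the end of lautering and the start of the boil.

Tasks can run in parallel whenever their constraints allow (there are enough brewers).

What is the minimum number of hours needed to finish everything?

32

Mashing cannot begin until its own release at hour 2. It runs from hour 2 to 2 + 4 = hour 6.
Lautering waits on mashing (finishes hour 6), so it starts at hour 6 and finishes at 6 + 1 = hour 7.
The boil waits on lautering (finishes hour 7, plus 1-hour gap → hour 8), so it starts at hour 8 and finishes at 8 + 9 = hour 17.
Whirlpool needs all of the boil (finishes hour 17); lautering (finishes hour 7). That puts its earliest start at hour 17; it finishes at 17 + 3 = hour 20.
Conditioning cannot start until whirlpool (finishes hour 20, plus 3-hour gap → hour 23); mashing (finishes hour 6, plus 2-hour gap → hour 8). The controlling bound is hour 23, so conditioning finishes at 23 + 9 = hour 32.
All tasks are finished once the last one completes. Finish times: Mashing at 6, Lautering at 7, The boil at 17, Whirlpool at 20, Conditioning at 32. The latest is hour 32.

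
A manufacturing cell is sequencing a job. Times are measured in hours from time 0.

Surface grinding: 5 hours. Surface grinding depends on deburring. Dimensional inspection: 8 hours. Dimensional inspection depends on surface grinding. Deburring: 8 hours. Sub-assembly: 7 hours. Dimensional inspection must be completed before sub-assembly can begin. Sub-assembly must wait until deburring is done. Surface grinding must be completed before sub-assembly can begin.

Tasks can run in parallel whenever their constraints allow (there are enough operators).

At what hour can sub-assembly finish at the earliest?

28

Deburring can start immediately at hour 0; it finishes at hour 8.
After deburring (finishes hour 8), surface grinding can start at hour 8 and finishes at hour 13.
Dimensional inspection waits on surface grinding (finishes hour 13), so it starts at hour 13 and finishes at 13 + 8 = hour 21.
Sub-assembly has to wait for dimensional inspection (finishes hour 21); deburring (finishes hour 8); surface grinding (finishes hour 13). The latest of these is hour 21, so sub-assembly runs hour 21 to 21 + 7 = hour 28.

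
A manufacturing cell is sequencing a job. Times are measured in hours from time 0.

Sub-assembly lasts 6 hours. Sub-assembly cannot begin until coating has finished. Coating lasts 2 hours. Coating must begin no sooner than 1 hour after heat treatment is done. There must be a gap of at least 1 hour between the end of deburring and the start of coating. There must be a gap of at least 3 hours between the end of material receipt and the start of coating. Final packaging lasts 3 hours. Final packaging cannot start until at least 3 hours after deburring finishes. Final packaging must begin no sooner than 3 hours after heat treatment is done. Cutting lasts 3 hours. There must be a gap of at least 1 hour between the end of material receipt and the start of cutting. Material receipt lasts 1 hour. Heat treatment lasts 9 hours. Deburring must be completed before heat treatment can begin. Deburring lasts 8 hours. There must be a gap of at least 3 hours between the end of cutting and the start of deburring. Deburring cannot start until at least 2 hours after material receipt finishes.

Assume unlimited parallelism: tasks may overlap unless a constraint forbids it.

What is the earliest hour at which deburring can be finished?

16

Material receipt can start immediately at hour 0; it finishes at hour 1.
Cutting cannot begin until material receipt (finishes hour 1, plus 1-hour gap → hour 2). It runs from hour 2 to 2 + 3 = hour 5.
Deburring needs all of cutting (finishes hour 5, plus 3-hour gap → hour 8); material receipt (finishes hour 1, plus 2-hour gap → hour 3). That puts its earliest start at hour 8; it finishes at 8 + 8 = hour 16.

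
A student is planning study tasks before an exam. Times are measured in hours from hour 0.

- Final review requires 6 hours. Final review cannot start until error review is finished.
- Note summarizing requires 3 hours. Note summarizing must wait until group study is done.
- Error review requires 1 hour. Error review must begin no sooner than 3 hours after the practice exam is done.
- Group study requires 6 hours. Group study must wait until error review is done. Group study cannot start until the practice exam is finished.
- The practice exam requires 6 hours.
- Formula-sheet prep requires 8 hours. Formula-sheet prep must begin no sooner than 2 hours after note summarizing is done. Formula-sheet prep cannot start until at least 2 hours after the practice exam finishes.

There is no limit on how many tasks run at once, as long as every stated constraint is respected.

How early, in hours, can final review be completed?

Nothing blocks the practice exam, so it runs from hour 0 to hour 6.
After the practice exam (finishes hour 6, plus 3-hour gap → hour 9), error review can start at hour 9 and finishes at hour 10.
Final review cannot begin until error review (finishes hour 10). It runs from hour 10 to 10 + 6 = hour 16.

16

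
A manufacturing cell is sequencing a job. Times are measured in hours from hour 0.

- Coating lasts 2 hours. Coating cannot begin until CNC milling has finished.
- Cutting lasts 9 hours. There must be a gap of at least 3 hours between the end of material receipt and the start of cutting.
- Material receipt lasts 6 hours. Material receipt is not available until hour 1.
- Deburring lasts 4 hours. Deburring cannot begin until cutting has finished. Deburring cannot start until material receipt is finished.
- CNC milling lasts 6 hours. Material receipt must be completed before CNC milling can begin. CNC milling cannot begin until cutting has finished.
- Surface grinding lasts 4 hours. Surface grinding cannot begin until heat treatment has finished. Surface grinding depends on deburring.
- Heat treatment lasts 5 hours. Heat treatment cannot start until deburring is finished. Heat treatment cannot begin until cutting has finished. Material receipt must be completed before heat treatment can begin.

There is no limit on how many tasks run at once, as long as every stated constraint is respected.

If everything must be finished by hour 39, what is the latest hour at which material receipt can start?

8

To finish by hour 39, surface grinding (duration 4) must start no later than hour 35.
Since surface grinding (must start by hour 35) depends on it, heat treatment must finish by hour 35. Backing off its 5-hour duration gives a latest start of hour 30.
Deburring feeds heat treatment (must start by hour 30); surface grinding (must start by hour 35). Taking the minimum, deburring must finish by hour 30 and start by 30 − 4 = hour 26.
Coating must finish by hour 39; it takes 2 hours, so it must start by 39 − 2 = hour 37.
CNC milling feeds into coating (must start by hour 37); so CNC milling must finish by hour 37 and therefore start by hour 31.
Cutting feeds deburring (must start by hour 26); CNC milling (must start by hour 31); heat treatment (must start by hour 30). Taking the minimum, cutting must finish by hour 26 and start by 26 − 9 = hour 17.
For material receipt: cutting (must start by hour 17, minus 3-hour gap → hour 14); deburring (must start by hour 26); CNC milling (must start by hour 31); heat treatment (must start by hour 30). The most restrictive is hour 14; with a 6-hour duration, material receipt must start by hour 8.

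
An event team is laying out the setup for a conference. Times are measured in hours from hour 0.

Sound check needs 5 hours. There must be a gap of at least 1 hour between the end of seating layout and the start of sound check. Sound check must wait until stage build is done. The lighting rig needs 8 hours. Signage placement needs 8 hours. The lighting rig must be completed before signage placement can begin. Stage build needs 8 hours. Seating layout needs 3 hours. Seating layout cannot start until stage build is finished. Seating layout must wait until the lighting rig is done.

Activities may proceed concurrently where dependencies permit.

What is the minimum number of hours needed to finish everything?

17

The lighting rig has no prerequisites, so it starts at hour 0 and finishes at hour 8.
Signage placement waits on the lighting rig (finishes hour 8), so it starts at hour 8 and finishes at 8 + 8 = hour 16.
Stage build has no prerequisites, so it starts at hour 0 and finishes at hour 8.
Seating layout cannot start until stage build (finishes hour 8); the lighting rig (finishes hour 8). The controlling bound is hour 8, so seating layout finishes at 8 + 3 = hour 11.
For sound check: seating layout (finishes hour 11, plus 1-hour gap → hour 12); stage build (finishes hour 8). Taking the maximum gives a start of hour 12, and it finishes at 12 + 5 = hour 17.
All tasks are finished once the last one completes. Finish times: Stage build at 8, The lighting rig at 8, Seating layout at 11, Signage placement at 16, Sound check at 17. The latest is hour 17.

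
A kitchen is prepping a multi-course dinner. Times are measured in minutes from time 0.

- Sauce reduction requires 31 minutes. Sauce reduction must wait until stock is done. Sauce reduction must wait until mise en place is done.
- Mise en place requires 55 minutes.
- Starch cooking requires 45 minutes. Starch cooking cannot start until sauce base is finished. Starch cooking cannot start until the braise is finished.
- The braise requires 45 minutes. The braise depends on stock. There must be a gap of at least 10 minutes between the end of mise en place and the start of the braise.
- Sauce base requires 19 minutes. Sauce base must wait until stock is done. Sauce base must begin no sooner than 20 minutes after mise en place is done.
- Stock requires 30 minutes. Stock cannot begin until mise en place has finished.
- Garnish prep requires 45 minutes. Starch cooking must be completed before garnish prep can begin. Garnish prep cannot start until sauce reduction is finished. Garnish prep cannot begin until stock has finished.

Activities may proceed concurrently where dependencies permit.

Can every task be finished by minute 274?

Nothing blocks mise en place, so it runs from minute 0 to minute 55.
Stock cannot begin until mise en place (finishes minute 55). It runs from minute 55 to 55 + 30 = minute 85.
Sauce reduction needs all of stock (finishes minute 85); mise en place (finishes minute 55). That puts its earliest start at minute 85; it finishes at 85 + 31 = minute 116.
The braise has to wait for stock (finishes minute 85); mise en place (finishes minute 55, plus 10-minute gap → minute 65). The latest of these is minute 85, so the braise runs minute 85 to 85 + 45 = minute 130.
Sauce base has to wait for stock (finishes minute 85); mise en place (finishes minute 55, plus 20-minute gap → minute 75). The latest of these is minute 85, so sauce base runs minute 85 to 85 + 19 = minute 104.
Starch cooking needs all of sauce base (finishes minute 104); the braise (finishes minute 130). That puts its earliest start at minute 130; it finishes at 130 + 45 = minute 175.
Garnish prep cannot start until starch cooking (finishes minute 175); sauce reduction (finishes minute 116); stock (finishes minute 85). The controlling bound is minute 175, so garnish prep finishes at 175 + 45 = minute 220.
Every task is finished by minute 220, which is no later than the deadline of 274, so the schedule is feasible.

Yes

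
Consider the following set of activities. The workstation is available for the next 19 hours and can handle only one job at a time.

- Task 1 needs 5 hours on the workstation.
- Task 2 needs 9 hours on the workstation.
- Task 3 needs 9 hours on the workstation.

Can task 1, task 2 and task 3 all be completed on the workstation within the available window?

No

Running back to back, the jobs need 5 + 9 + 9 = 23 hours on the workstation.
Since 23 > 19, they cannot all fit.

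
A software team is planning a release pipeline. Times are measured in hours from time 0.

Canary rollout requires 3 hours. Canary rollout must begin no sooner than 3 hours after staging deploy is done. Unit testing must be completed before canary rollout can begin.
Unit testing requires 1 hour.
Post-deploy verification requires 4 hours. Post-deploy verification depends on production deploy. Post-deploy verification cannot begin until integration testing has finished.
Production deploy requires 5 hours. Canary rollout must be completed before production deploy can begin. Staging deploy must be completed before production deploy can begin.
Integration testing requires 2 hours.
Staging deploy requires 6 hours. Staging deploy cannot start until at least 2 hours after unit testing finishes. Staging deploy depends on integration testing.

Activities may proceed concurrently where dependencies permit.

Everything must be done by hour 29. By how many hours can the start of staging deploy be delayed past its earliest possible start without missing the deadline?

Nothing blocks integration testing, so it runs from hour 0 to hour 2.
Nothing blocks unit testing, so it runs from hour 0 to hour 1.
Staging deploy needs all of unit testing (finishes hour 1, plus 2-hour gap → hour 3); integration testing (finishes hour 2). That puts its earliest start at hour 3; it finishes at 3 + 6 = hour 9.

Working backward from the deadline:
To finish by hour 29, post-deploy verification (duration 4) must start no later than hour 25.
Production deploy must finish before post-deploy verification (must start by hour 25). With a 5-hour duration, production deploy must start by 25 − 5 = hour 20.
Canary rollout must finish before production deploy (must start by hour 20). With a 3-hour duration, canary rollout must start by 20 − 3 = hour 17.
For staging deploy: canary rollout (must start by hour 17, minus 3-hour gap → hour 14); production deploy (must start by hour 20). The most restrictive is hour 14; with a 6-hour duration, staging deploy must start by hour 8.
So staging deploy can start as early as hour 3 and as late as hour 8, giving 8 − 3 = 5 hours of slack.

5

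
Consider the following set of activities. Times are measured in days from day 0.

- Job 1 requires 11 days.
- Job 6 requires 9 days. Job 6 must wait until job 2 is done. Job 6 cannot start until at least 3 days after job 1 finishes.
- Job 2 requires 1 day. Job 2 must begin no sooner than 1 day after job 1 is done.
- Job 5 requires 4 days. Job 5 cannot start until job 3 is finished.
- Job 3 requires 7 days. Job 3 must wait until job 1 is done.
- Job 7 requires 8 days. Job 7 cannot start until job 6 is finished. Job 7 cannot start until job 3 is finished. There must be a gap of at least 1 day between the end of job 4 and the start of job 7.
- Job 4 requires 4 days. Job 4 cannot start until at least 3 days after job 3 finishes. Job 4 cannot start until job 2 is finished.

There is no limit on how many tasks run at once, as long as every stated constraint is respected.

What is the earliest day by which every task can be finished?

34

Job 1 can start immediately at day 0; it finishes at day 11.
After job 1 (finishes day 11), job 3 can start at day 11 and finishes at day 18.
Job 5 waits on job 3 (finishes day 18), so it starts at day 18 and finishes at 18 + 4 = day 22.
After job 1 (finishes day 11, plus 1-day gap → day 12), job 2 can start at day 12 and finishes at day 13.
Job 6 has to wait for job 2 (finishes day 13); job 1 (finishes day 11, plus 3-day gap → day 14). The latest of these is day 14, so job 6 runs day 14 to 14 + 9 = day 23.
Job 4 cannot start until job 3 (finishes day 18, plus 3-day gap → day 21); job 2 (finishes day 13). The controlling bound is day 21, so job 4 finishes at 21 + 4 = day 25.
Job 7 cannot start until job 6 (finishes day 23); job 3 (finishes day 18); job 4 (finishes day 25, plus 1-day gap → day 26). The controlling bound is day 26, so job 7 finishes at 26 + 8 = day 34.
All tasks are finished once the last one completes. Finish times: Job 1 at 11, Job 2 at 13, Job 3 at 18, Job 4 at 25, Job 5 at 22, Job 6 at 23, Job 7 at 34. The latest is day 34.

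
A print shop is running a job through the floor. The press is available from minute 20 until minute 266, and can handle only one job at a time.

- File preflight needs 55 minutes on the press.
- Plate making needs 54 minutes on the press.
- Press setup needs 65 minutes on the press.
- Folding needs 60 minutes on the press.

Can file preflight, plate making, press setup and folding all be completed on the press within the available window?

Yes

The press window is 266 − 20 = 246 minutes.
Running back to back, the jobs need 55 + 54 + 65 + 60 = 234 minutes on the press.
Since 234 ≤ 246, they fit within the window.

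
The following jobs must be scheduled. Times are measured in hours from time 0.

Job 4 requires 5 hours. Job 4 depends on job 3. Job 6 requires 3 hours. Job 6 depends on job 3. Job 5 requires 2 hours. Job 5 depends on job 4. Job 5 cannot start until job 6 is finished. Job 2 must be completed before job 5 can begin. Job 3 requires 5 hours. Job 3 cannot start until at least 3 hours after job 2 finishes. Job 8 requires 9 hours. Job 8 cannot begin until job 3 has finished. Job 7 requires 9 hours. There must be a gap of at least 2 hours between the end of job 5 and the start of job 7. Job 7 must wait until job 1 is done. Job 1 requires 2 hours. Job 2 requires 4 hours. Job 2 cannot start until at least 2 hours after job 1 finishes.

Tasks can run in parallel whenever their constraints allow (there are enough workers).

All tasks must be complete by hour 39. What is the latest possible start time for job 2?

Nothing follows job 7; the deadline of hour 39 is its only limit. It must start by 39 − 9 = hour 30.
Job 5 has to be done before job 7 (must start by hour 30, minus 2-hour gap → hour 28). That means finishing by hour 28, i.e. starting by 28 − 2 = hour 26.
Since job 5 (must start by hour 26) depends on it, job 4 must finish by hour 26. Backing off its 5-hour duration gives a latest start of hour 21.
Since job 5 (must start by hour 26) depends on it, job 6 must finish by hour 26. Backing off its 3-hour duration gives a latest start of hour 23.
Job 8 must finish by hour 39; it takes 9 hours, so it must start by 39 − 9 = hour 30.
Job 3 has several dependents: job 4 (must start by hour 21); job 6 (must start by hour 23); job 8 (must start by hour 30). The earliest of those limits is hour 21, so job 3 must start by 21 − 5 = hour 16.
Job 2 has several dependents: job 3 (must start by hour 16, minus 3-hour gap → hour 13); job 5 (must start by hour 26). The earliest of those limits is hour 13, so job 2 must start by 13 − 4 = hour 9.

9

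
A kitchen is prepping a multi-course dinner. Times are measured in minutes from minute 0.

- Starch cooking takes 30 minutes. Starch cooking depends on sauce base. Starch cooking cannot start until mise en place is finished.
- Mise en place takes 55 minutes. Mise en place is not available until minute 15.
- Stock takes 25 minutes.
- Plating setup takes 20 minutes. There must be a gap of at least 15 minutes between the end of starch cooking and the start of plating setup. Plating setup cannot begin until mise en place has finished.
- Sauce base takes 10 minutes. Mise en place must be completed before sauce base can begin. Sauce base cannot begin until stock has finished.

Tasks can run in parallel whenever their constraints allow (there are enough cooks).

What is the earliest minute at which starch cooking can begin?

Stock can start immediately at minute 0; it finishes at minute 25.
After its own release at minute 15, mise en place can start at minute 15 and finishes at minute 70.
Sauce base needs all of mise en place (finishes minute 70); stock (finishes minute 25). That puts its earliest start at minute 70; it finishes at 70 + 10 = minute 80.
Starch cooking waits on sauce base (finishes minute 80); mise en place (finishes minute 70). The latest of these is minute 80, which is the earliest starch cooking can start.

80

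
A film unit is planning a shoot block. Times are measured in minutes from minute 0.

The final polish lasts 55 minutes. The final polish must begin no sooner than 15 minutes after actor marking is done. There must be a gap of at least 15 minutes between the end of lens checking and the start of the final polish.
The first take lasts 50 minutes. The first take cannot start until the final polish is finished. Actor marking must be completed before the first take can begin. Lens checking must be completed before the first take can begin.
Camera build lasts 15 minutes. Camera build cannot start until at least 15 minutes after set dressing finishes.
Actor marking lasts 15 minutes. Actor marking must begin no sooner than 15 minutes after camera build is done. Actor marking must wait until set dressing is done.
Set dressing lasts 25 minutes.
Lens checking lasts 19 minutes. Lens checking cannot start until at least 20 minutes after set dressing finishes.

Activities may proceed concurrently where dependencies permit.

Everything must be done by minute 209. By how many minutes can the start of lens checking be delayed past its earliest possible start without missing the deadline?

25

Set dressing has no prerequisites, so it starts at minute 0 and finishes at minute 25.
After set dressing (finishes minute 25, plus 20-minute gap → minute 45), lens checking can start at minute 45 and finishes at minute 64.

Working backward from the deadline:
To finish by minute 209, the first take (duration 50) must start no later than minute 159.
The final polish must finish before the first take (must start by minute 159). With a 55-minute duration, the final polish must start by 159 − 55 = minute 104.
For lens checking: the final polish (must start by minute 104, minus 15-minute gap → minute 89); the first take (must start by minute 159). The most restrictive is minute 89; with a 19-minute duration, lens checking must start by minute 70.
So lens checking can start as early as minute 45 and as late as minute 70, giving 70 − 45 = 25 minutes of slack.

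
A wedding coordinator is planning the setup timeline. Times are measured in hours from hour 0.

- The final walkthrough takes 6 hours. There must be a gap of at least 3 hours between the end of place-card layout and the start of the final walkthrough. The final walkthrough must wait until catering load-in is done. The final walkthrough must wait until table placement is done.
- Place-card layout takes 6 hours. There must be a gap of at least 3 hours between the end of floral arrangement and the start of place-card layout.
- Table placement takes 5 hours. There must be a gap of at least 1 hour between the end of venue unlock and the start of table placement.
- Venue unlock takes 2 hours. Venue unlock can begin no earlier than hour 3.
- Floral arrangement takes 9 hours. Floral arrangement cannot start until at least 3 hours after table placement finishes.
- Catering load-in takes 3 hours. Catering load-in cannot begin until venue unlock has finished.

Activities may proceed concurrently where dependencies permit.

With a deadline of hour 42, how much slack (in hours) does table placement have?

1

Venue unlock waits on its own release at hour 3, so it starts at hour 3 and finishes at 3 + 2 = hour 5.
Table placement cannot begin until venue unlock (finishes hour 5, plus 1-hour gap → hour 6). It runs from hour 6 to 6 + 5 = hour 11.

Working backward from the deadline:
To finish by hour 42, the final walkthrough (duration 6) must start no later than hour 36.
Place-card layout must finish before the final walkthrough (must start by hour 36, minus 3-hour gap → hour 33). With a 6-hour duration, place-card layout must start by 33 − 6 = hour 27.
Since place-card layout (must start by hour 27, minus 3-hour gap → hour 24) depends on it, floral arrangement must finish by hour 24. Backing off its 9-hour duration gives a latest start of hour 15.
Table placement has several dependents: floral arrangement (must start by hour 15, minus 3-hour gap → hour 12); the final walkthrough (must start by hour 36). The earliest of those limits is hour 12, so table placement must start by 12 − 5 = hour 7.
So table placement can start as early as hour 6 and as late as hour 7, giving 7 − 6 = 1 hour of slack.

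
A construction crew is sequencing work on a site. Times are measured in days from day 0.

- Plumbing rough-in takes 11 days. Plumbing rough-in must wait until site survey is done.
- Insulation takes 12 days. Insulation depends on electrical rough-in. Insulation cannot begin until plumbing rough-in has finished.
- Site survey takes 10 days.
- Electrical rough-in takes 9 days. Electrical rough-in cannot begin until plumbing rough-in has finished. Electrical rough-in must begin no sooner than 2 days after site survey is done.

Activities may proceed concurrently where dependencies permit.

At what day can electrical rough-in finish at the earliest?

30

Site survey has no prerequisites, so it starts at day 0 and finishes at day 10.
Plumbing rough-in cannot begin until site survey (finishes day 10). It runs from day 10 to 10 + 11 = day 21.
Electrical rough-in cannot start until plumbing rough-in (finishes day 21); site survey (finishes day 10, plus 2-day gap → day 12). The controlling bound is day 21, so electrical rough-in finishes at 21 + 9 = day 30.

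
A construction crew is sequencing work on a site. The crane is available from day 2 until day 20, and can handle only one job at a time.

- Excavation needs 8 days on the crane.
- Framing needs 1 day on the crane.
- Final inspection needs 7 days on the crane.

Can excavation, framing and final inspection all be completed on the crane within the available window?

Yes

The crane window is 20 − 2 = 18 days.
Running back to back, the jobs need 8 + 1 + 7 = 16 days on the crane.
Since 16 ≤ 18, they fit within the window.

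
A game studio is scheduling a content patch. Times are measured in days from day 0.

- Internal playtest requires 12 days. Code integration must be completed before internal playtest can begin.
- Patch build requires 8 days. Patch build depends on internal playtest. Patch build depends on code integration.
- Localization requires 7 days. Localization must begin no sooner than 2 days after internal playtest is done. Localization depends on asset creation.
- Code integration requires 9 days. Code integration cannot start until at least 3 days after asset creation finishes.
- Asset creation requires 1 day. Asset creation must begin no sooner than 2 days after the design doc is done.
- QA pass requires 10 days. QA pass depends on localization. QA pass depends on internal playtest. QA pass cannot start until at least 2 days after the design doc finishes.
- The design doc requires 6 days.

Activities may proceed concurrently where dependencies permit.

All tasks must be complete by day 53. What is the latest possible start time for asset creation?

9

To finish by day 53, QA pass (duration 10) must start no later than day 43.
Since QA pass (must start by day 43) depends on it, localization must finish by day 43. Backing off its 7-day duration gives a latest start of day 36.
Patch build has no dependents, so it just needs to finish by day 53. Starting by 53 − 8 = day 45 achieves that.
Internal playtest feeds localization (must start by day 36, minus 2-day gap → day 34); QA pass (must start by day 43); patch build (must start by day 45). Taking the minimum, internal playtest must finish by day 34 and start by 34 − 12 = day 22.
Code integration must finish in time for internal playtest (must start by day 22); patch build (must start by day 45). The tightest is day 22, so code integration must start by 22 − 9 = day 13.
Asset creation feeds code integration (must start by day 13, minus 3-day gap → day 10); localization (must start by day 36). Taking the minimum, asset creation must finish by day 10 and start by 10 − 1 = day 9.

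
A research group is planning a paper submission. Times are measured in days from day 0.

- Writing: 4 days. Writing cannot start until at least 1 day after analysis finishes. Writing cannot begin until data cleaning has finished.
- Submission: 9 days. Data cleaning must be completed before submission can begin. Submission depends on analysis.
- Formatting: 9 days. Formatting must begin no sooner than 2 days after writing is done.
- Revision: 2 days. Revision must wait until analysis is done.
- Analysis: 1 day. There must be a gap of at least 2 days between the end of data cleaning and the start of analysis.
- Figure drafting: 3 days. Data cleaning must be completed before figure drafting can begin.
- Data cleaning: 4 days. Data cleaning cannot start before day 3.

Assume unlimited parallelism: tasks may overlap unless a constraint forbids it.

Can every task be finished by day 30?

After its own release at day 3, data cleaning can start at day 3 and finishes at day 7.
Figure drafting waits on data cleaning (finishes day 7), so it starts at day 7 and finishes at 7 + 3 = day 10.
Analysis cannot begin until data cleaning (finishes day 7, plus 2-day gap → day 9). It runs from day 9 to 9 + 1 = day 10.
Submission has to wait for data cleaning (finishes day 7); analysis (finishes day 10). The latest of these is day 10, so submission runs day 10 to 10 + 9 = day 19.
Revision waits on analysis (finishes day 10), so it starts at day 10 and finishes at 10 + 2 = day 12.
Writing has to wait for analysis (finishes day 10, plus 1-day gap → day 11); data cleaning (finishes day 7). The latest of these is day 11, so writing runs day 11 to 11 + 4 = day 15.
Formatting waits on writing (finishes day 15, plus 2-day gap → day 17), so it starts at day 17 and finishes at 17 + 9 = day 26.
Every task is finished by day 26, which is no later than the deadline of 30, so the schedule is feasible.

Yes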